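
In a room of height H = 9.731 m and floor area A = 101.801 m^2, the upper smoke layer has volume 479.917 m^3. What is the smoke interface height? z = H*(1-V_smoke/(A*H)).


V/(A*H) = 0.48446
1 - 0.48446 = 0.51554
z = 9.731 * 0.51554 = 5.0167 m

5.0167 m


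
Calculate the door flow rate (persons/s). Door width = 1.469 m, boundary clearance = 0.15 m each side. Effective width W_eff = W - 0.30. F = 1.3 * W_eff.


W_eff = 1.469 - 0.30 = 1.169 m
F = 1.3 * 1.169 = 1.5197 persons/s

1.5197 persons/s


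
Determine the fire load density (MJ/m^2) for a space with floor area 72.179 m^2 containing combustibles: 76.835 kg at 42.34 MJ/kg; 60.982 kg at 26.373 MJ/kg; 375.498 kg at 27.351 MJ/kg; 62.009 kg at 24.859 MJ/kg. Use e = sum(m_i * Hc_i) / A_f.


Total energy = 76.835*42.34 + 60.982*26.373 + 375.498*27.351 + 62.009*24.859
= 3253.194 + 1608.278 + 10270.25 + 1541.482
= 16673.20 MJ
e = 16673.20 / 72.179 = 231.00 MJ/m^2

231.00 MJ/m^2


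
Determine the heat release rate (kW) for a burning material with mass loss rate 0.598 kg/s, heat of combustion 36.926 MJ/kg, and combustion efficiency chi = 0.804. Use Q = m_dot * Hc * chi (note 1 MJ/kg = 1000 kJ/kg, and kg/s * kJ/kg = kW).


Hc = 36.926 MJ/kg = 36.926 * 1000 kJ/kg = 36926 kJ/kg
Q = 0.598 kg/s * 36926 kJ/kg * 0.804 = 17754 kW

17754 kW


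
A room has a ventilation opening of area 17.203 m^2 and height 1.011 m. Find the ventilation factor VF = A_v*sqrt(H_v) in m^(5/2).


sqrt(H_v) = 1.0055
VF = 17.203 * 1.0055 = 17.297 m^(5/2)

17.297 m^(5/2)


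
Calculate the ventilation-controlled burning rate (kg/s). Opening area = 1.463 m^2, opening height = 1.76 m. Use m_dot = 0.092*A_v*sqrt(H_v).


sqrt(H_v) = 1.3266
m_dot = 0.092 * 1.463 * 1.3266 = 0.17856 kg/s

0.17856 kg/s


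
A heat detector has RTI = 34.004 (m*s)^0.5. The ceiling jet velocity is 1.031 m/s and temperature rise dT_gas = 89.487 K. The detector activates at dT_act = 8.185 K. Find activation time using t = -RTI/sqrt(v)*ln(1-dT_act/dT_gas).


dT_act/dT_gas = 0.091466
ln(1 - 0.091466) = -0.095923
t = -34.004 / sqrt(1.031) * -0.095923 = 3.2123 s

3.2123 s


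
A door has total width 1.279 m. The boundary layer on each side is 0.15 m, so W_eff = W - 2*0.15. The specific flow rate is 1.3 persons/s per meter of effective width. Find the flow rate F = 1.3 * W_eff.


W_eff = 1.279 - 0.30 = 0.979 m
F = 1.3 * 0.979 = 1.2727 persons/s

1.2727 persons/s


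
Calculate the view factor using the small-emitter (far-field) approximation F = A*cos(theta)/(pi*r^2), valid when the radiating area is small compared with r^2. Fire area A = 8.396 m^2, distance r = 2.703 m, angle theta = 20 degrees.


cos(20 deg) = 0.93969
pi*r^2 = 22.953
F = 8.396 * 0.93969 / 22.953 = 0.34373

0.34373


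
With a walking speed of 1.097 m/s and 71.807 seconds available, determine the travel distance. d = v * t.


d = 1.097 * 71.807 = 78.772 m

78.772 m


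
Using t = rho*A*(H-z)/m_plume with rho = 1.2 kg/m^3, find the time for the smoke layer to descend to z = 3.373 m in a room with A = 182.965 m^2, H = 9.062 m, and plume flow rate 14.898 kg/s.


H - z = 5.689 m
t = 1.2 * 182.965 * 5.689 / 14.898 = 83.841 s

83.841 s


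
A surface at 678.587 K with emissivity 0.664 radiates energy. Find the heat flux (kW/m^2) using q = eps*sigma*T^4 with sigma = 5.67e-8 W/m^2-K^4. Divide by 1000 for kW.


T^4 = 2.1204e+11
q = 0.664 * 5.67e-8 * 2.1204e+11 / 1000 = 7.9831 kW/m^2

7.9831 kW/m^2


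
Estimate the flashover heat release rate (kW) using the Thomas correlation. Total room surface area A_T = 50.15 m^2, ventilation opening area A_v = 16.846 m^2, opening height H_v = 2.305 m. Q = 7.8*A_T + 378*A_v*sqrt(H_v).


7.8*A_T = 391.17
sqrt(H_v) = 1.5182
378*A_v*sqrt(H_v) = 9667.7
Q = 391.17 + 9667.7 = 10059 kW

10059 kW


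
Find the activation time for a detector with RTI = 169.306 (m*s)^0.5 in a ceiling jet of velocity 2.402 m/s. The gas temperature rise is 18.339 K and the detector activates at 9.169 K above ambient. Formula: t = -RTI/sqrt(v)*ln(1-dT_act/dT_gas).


dT_act/dT_gas = 0.49997
ln(1 - 0.49997) = -0.69309
t = -169.306 / sqrt(2.402) * -0.69309 = 75.714 s

75.714 s


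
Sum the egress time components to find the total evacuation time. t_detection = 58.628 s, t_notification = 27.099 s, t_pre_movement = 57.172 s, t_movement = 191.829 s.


Total = 58.628 + 27.099 + 57.172 + 191.829 = 334.728 s

334.728 s


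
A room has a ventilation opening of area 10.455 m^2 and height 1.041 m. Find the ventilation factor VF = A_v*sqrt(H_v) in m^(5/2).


sqrt(H_v) = 1.0203
VF = 10.455 * 1.0203 = 10.667 m^(5/2)

10.667 m^(5/2)


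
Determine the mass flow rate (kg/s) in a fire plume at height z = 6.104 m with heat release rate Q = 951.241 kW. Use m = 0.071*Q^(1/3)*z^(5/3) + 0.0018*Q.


Q^(1/3) = 9.8348
z^(5/3) = 20.387
First term = 0.071 * 9.8348 * 20.387 = 14.236
Second term = 0.0018 * 951.241 = 1.7122
m = 15.948 kg/s

15.948 kg/s


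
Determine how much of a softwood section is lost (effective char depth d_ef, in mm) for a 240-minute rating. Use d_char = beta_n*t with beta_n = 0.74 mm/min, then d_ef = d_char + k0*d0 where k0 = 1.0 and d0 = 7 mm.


d_char = 0.74 * 240 = 177.6 mm
d_ef = 177.6 + 1.0*7 = 184.6 mm

184.6 mm


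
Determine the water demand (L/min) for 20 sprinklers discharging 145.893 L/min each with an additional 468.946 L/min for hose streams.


Sprinkler demand = 20 * 145.893 = 2917.86 L/min
Total = 2917.86 + 468.946 = 3386.806 L/min

3386.806 L/min


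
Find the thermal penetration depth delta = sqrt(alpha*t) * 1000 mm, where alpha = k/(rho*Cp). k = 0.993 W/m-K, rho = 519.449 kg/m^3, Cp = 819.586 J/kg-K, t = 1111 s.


alpha = 0.993 / (519.449 * 819.586) = 2.3324e-06 m^2/s
alpha * t = 0.0025913
delta = sqrt(0.0025913) * 1000 = 50.905 mm

50.905 mm


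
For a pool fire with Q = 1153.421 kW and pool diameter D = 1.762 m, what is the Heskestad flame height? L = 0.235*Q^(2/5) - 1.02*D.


Q^(2/5) = 16.780
0.235 * Q^(2/5) = 3.9433
1.02 * D = 1.7972
L = 2.1461 m

2.1461 m


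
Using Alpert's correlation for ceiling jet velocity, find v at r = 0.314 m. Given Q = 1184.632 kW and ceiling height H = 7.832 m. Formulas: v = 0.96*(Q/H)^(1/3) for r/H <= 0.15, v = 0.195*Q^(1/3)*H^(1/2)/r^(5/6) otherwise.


r/H = 0.314 / 7.832 = 0.040092
r/H <= 0.15, so v = 0.96*(Q/H)^(1/3)
Q/H = 151.26
(Q/H)^(1/3) = 5.3281
v = 0.96 * 5.3281 = 5.1150 m/s

5.1150 m/s


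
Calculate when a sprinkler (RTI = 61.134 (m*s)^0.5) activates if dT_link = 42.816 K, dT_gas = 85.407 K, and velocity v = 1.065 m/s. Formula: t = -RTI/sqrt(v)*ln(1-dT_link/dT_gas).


dT_link/dT_gas = 0.50132
ln(1 - 0.50132) = -0.69579
t = -61.134 / sqrt(1.065) * -0.69579 = 41.218 s

41.218 s


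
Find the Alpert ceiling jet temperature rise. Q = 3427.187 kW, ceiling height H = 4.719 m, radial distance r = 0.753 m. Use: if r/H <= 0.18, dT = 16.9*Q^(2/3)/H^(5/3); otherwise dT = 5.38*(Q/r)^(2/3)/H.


r/H = 0.753 / 4.719 = 0.15957
r/H <= 0.18, so dT = 16.9*Q^(2/3)/H^(5/3)
Q^(2/3) = 227.31
H^(5/3) = 13.276
dT = 16.9 * 227.31 / 13.276 = 289.35 K

289.35 K


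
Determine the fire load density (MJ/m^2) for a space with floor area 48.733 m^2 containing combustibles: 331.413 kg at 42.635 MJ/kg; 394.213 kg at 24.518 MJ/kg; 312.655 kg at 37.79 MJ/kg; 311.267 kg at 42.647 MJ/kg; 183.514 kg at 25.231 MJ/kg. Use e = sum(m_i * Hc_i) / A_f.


Total energy = 331.413*42.635 + 394.213*24.518 + 312.655*37.79 + 311.267*42.647 + 183.514*25.231
= 14129.79 + 9665.314 + 11815.23 + 13274.60 + 4630.242
= 53515.19 MJ
e = 53515.19 / 48.733 = 1098.1 MJ/m^2

1098.1 MJ/m^2


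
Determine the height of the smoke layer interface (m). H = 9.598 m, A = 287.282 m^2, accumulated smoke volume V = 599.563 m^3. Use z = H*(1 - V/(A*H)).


V/(A*H) = 0.21744
1 - 0.21744 = 0.78256
z = 9.598 * 0.78256 = 7.5110 m

7.5110 m


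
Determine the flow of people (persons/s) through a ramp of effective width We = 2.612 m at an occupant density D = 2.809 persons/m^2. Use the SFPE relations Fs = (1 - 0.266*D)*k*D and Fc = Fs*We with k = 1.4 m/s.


1 - 0.266*D = 1 - 0.266*2.809 = 0.25281
Fs = 0.25281 * 1.4 * 2.809 = 0.99418 persons/(s*m)
Fc = 0.99418 * 2.612 = 2.5968 persons/s

2.5968 persons/s


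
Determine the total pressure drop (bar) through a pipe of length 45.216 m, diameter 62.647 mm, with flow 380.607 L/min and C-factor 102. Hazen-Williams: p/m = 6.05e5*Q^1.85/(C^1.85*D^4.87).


Q^1.85 = 59413
C^1.85 = 5198.9
D^4.87 = 5.6351e+08
p/m = 0.012269 bar/m
p_total = 0.012269 * 45.216 = 0.55477 bar

0.55477 bar


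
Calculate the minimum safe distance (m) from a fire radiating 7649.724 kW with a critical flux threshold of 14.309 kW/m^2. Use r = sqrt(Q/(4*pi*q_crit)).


4*pi*q_crit = 179.81
Q/(4*pi*q_crit) = 42.543
r = sqrt(42.543) = 6.5225 m

6.5225 m


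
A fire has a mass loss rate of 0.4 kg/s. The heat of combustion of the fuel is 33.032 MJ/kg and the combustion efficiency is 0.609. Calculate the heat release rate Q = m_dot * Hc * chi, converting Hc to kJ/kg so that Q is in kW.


Hc = 33.032 MJ/kg = 33.032 * 1000 kJ/kg = 33032 kJ/kg
Q = 0.4 kg/s * 33032 kJ/kg * 0.609 = 8046.6 kW

8046.6 kW


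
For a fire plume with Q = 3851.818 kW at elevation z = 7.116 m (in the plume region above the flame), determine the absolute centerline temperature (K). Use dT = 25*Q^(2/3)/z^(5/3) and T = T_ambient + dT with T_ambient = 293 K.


Q^(2/3) = 245.72
z^(5/3) = 26.327
dT = 25 * 245.72 / 26.327 = 233.34 K
T = 293 + 233.34 = 526.34 K

526.34 K


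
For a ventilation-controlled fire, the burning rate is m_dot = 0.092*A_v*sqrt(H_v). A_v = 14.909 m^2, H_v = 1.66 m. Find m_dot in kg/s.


sqrt(H_v) = 1.2884
m_dot = 0.092 * 14.909 * 1.2884 = 1.7672 kg/s

1.7672 kg/s


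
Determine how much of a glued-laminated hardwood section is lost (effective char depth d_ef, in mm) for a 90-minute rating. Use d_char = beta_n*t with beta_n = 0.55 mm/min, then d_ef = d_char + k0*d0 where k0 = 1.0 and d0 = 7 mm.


d_char = 0.55 * 90 = 49.5 mm
d_ef = 49.5 + 1.0*7 = 56.5 mm

56.5 mm


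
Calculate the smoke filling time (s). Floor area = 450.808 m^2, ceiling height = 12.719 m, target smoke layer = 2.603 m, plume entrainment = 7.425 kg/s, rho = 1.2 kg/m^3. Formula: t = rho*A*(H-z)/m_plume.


H - z = 10.116 m
t = 1.2 * 450.808 * 10.116 / 7.425 = 737.03 s

737.03 s


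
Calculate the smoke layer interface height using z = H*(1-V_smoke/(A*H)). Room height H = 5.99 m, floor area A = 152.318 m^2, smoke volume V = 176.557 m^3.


V/(A*H) = 0.19351
1 - 0.19351 = 0.80649
z = 5.99 * 0.80649 = 4.8309 m

4.8309 m


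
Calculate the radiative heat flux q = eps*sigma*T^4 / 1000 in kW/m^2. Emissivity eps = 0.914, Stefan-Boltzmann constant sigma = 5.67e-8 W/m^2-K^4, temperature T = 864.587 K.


T^4 = 5.5877e+11
q = 0.914 * 5.67e-8 * 5.5877e+11 / 1000 = 28.958 kW/m^2

28.958 kW/m^2


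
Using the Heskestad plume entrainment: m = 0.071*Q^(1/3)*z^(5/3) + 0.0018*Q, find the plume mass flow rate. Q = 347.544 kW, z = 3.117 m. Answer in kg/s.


Q^(1/3) = 7.0308
z^(5/3) = 6.6511
First term = 0.071 * 7.0308 * 6.6511 = 3.3201
Second term = 0.0018 * 347.544 = 0.62558
m = 3.9457 kg/s

3.9457 kg/s


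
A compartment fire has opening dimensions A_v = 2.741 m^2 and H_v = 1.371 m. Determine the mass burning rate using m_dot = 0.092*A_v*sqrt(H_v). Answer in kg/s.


sqrt(H_v) = 1.1709
m_dot = 0.092 * 2.741 * 1.1709 = 0.29527 kg/s

0.29527 kg/s


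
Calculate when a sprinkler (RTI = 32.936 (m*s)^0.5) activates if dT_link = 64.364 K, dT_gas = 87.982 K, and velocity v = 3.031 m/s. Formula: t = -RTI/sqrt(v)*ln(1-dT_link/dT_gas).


dT_link/dT_gas = 0.73156
ln(1 - 0.73156) = -1.3151
t = -32.936 / sqrt(3.031) * -1.3151 = 24.880 s

24.880 s


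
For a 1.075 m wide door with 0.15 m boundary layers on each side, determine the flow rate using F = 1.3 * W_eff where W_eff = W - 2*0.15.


W_eff = 1.075 - 0.30 = 0.775 m
F = 1.3 * 0.775 = 1.0075 persons/s

1.0075 persons/s


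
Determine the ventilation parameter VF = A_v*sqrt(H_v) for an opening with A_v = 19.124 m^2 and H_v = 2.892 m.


sqrt(H_v) = 1.7006
VF = 19.124 * 1.7006 = 32.522 m^(5/2)

32.522 m^(5/2)


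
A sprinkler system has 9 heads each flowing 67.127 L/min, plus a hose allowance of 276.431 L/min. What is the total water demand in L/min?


Sprinkler demand = 9 * 67.127 = 604.143 L/min
Total = 604.143 + 276.431 = 880.574 L/min

880.574 L/min


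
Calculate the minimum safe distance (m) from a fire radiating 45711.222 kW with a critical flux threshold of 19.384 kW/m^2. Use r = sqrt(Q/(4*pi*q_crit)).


4*pi*q_crit = 243.59
Q/(4*pi*q_crit) = 187.66
r = sqrt(187.66) = 13.699 m

13.699 m


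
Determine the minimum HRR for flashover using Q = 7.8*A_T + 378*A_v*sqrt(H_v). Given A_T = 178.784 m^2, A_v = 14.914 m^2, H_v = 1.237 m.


7.8*A_T = 1394.5
sqrt(H_v) = 1.1122
378*A_v*sqrt(H_v) = 6270.0
Q = 1394.5 + 6270.0 = 7664.6 kW

7664.6 kW


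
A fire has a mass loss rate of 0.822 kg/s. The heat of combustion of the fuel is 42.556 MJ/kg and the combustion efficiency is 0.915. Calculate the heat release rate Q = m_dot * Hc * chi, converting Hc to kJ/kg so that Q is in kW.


Hc = 42.556 MJ/kg = 42.556 * 1000 kJ/kg = 42556 kJ/kg
Q = 0.822 kg/s * 42556 kJ/kg * 0.915 = 32008 kW

32008 kW


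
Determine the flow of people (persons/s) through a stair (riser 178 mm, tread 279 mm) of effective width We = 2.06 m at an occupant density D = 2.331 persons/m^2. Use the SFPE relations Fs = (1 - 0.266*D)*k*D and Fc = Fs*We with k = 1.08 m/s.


1 - 0.266*D = 1 - 0.266*2.331 = 0.37995
Fs = 0.37995 * 1.08 * 2.331 = 0.95653 persons/(s*m)
Fc = 0.95653 * 2.06 = 1.9704 persons/s

1.9704 persons/s


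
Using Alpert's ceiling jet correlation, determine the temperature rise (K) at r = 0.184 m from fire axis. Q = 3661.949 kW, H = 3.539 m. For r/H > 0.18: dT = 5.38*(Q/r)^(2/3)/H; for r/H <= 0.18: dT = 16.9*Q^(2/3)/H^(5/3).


r/H = 0.184 / 3.539 = 0.051992
r/H <= 0.18, so dT = 16.9*Q^(2/3)/H^(5/3)
Q^(2/3) = 237.58
H^(5/3) = 8.2187
dT = 16.9 * 237.58 / 8.2187 = 488.53 K

488.53 K


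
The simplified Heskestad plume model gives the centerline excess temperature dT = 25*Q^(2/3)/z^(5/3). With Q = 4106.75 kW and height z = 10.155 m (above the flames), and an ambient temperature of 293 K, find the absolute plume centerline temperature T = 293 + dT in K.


Q^(2/3) = 256.45
z^(5/3) = 47.621
dT = 25 * 256.45 / 47.621 = 134.63 K
T = 293 + 134.63 = 427.63 K

427.63 K


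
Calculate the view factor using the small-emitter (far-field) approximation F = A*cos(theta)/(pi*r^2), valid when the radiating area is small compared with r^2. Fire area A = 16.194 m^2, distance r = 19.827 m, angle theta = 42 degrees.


cos(42 deg) = 0.74314
pi*r^2 = 1235.0
F = 16.194 * 0.74314 / 1235.0 = 0.0097446

0.0097446


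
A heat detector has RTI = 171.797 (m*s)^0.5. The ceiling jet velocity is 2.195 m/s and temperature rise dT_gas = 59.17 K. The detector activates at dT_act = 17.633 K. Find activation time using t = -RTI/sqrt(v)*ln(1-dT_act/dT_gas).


dT_act/dT_gas = 0.29801
ln(1 - 0.29801) = -0.35383
t = -171.797 / sqrt(2.195) * -0.35383 = 41.029 s

41.029 s


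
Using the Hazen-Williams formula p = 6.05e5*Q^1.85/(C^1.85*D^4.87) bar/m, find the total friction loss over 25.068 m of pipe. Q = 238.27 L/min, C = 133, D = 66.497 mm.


Q^1.85 = 24979
C^1.85 = 8494.3
D^4.87 = 7.5344e+08
p/m = 0.0023614 bar/m
p_total = 0.0023614 * 25.068 = 0.059195 bar

0.059195 bar


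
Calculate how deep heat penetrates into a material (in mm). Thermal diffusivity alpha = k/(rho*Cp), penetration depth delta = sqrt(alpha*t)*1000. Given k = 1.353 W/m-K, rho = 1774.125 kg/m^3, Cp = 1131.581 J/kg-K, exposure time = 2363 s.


alpha = 1.353 / (1774.125 * 1131.581) = 6.7395e-07 m^2/s
alpha * t = 0.0015925
delta = sqrt(0.0015925) * 1000 = 39.907 mm

39.907 mm


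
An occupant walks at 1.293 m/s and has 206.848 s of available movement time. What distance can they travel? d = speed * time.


d = 1.293 * 206.848 = 267.45 m

267.45 m


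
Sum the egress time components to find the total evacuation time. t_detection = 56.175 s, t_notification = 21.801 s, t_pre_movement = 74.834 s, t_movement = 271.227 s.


Total = 56.175 + 21.801 + 74.834 + 271.227 = 424.037 s

424.037 s


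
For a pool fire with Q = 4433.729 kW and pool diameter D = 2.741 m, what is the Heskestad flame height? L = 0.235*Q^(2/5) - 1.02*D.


Q^(2/5) = 28.755
0.235 * Q^(2/5) = 6.7573
1.02 * D = 2.7958
L = 3.9615 m

3.9615 m


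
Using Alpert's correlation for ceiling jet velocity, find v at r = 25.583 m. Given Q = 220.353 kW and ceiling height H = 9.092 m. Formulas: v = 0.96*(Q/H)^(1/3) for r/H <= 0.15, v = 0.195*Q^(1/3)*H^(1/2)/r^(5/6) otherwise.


r/H = 25.583 / 9.092 = 2.8138
r/H > 0.15, so v = 0.195*Q^(1/3)*H^(1/2)/r^(5/6)
Q^(1/3) = 6.0400
H^(1/2) = 3.0153
r^(5/6) = 14.904
v = 0.195 * 6.0400 * 3.0153 / 14.904 = 0.23829 m/s

0.23829 m/s


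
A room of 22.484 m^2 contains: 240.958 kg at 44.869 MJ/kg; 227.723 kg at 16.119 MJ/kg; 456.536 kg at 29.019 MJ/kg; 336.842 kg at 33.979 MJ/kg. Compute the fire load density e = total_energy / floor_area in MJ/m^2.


Total energy = 240.958*44.869 + 227.723*16.119 + 456.536*29.019 + 336.842*33.979
= 10811.54 + 3670.667 + 13248.22 + 11445.55
= 39175.98 MJ
e = 39175.98 / 22.484 = 1742.4 MJ/m^2

1742.4 MJ/m^2


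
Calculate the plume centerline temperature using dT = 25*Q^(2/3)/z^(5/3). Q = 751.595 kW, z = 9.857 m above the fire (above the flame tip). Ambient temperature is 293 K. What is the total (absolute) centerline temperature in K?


Q^(2/3) = 82.665
z^(5/3) = 45.315
dT = 25 * 82.665 / 45.315 = 45.606 K
T = 293 + 45.606 = 338.61 K

338.61 K


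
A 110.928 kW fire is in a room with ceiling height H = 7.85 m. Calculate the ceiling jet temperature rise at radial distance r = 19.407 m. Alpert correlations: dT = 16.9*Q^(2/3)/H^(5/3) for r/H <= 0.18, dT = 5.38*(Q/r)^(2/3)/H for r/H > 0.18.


r/H = 19.407 / 7.85 = 2.4722
r/H > 0.18, so dT = 5.38*(Q/r)^(2/3)/H
Q/r = 5.7159
(Q/r)^(2/3) = 3.1968
dT = 5.38 * 3.1968 / 7.85 = 2.1910 K

2.1910 K


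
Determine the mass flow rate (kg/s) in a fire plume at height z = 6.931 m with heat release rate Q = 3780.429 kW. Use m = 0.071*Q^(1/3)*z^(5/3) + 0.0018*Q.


Q^(1/3) = 15.578
z^(5/3) = 25.196
First term = 0.071 * 15.578 * 25.196 = 27.868
Second term = 0.0018 * 3780.429 = 6.8048
m = 34.672 kg/s

34.672 kg/s


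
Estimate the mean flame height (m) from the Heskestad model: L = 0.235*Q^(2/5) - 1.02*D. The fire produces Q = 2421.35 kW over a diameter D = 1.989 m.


Q^(2/5) = 22.575
0.235 * Q^(2/5) = 5.3051
1.02 * D = 2.0288
L = 3.2763 m

3.2763 m


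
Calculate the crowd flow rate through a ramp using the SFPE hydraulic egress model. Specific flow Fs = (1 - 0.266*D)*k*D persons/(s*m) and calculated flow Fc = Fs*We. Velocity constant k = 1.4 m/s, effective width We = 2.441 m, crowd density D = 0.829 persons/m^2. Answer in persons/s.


1 - 0.266*D = 1 - 0.266*0.829 = 0.77949
Fs = 0.77949 * 1.4 * 0.829 = 0.90467 persons/(s*m)
Fc = 0.90467 * 2.441 = 2.2083 persons/s

2.2083 persons/s


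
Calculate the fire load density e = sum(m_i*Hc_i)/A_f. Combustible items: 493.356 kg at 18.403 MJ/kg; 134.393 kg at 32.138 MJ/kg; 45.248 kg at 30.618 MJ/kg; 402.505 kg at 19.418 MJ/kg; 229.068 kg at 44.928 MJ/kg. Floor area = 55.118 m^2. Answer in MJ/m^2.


Total energy = 493.356*18.403 + 134.393*32.138 + 45.248*30.618 + 402.505*19.418 + 229.068*44.928
= 9079.230 + 4319.122 + 1385.403 + 7815.842 + 10291.57
= 32891.17 MJ
e = 32891.17 / 55.118 = 596.74 MJ/m^2

596.74 MJ/m^2


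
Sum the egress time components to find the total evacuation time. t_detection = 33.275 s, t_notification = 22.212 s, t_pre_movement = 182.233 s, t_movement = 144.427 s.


Total = 33.275 + 22.212 + 182.233 + 144.427 = 382.147 s

382.147 s


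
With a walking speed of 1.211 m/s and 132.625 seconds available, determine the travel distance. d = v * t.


d = 1.211 * 132.625 = 160.61 m

160.61 m


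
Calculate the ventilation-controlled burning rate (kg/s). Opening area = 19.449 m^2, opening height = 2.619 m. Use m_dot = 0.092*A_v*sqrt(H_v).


sqrt(H_v) = 1.6183
m_dot = 0.092 * 19.449 * 1.6183 = 2.8957 kg/s

2.8957 kg/s


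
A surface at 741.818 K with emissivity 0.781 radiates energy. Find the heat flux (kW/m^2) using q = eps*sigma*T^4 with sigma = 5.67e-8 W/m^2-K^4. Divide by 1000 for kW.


T^4 = 3.0282e+11
q = 0.781 * 5.67e-8 * 3.0282e+11 / 1000 = 13.410 kW/m^2

13.410 kW/m^2


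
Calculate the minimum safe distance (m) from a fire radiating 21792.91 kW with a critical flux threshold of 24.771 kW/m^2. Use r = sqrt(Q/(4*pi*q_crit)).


4*pi*q_crit = 311.28
Q/(4*pi*q_crit) = 70.010
r = sqrt(70.010) = 8.3672 m

8.3672 m


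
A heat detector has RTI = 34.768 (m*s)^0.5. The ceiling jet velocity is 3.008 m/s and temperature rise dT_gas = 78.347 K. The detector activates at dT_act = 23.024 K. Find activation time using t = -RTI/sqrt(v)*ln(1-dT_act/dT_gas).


dT_act/dT_gas = 0.29387
ln(1 - 0.29387) = -0.34796
t = -34.768 / sqrt(3.008) * -0.34796 = 6.9754 s

6.9754 s


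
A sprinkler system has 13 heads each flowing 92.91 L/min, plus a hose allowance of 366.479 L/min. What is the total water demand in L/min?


Sprinkler demand = 13 * 92.91 = 1207.83 L/min
Total = 1207.83 + 366.479 = 1574.309 L/min

1574.309 L/min


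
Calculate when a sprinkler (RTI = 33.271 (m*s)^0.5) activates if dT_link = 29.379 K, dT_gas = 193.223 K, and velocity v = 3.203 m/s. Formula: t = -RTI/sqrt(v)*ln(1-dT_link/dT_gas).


dT_link/dT_gas = 0.15205
ln(1 - 0.15205) = -0.16493
t = -33.271 / sqrt(3.203) * -0.16493 = 3.0661 s

3.0661 s


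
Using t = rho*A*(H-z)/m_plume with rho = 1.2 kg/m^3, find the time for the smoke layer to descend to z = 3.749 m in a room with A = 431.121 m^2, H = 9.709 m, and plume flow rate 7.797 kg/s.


H - z = 5.96 m
t = 1.2 * 431.121 * 5.96 / 7.797 = 395.46 s

395.46 s


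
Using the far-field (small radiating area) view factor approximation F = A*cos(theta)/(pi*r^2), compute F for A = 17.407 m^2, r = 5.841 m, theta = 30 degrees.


cos(30 deg) = 0.86603
pi*r^2 = 107.18
F = 17.407 * 0.86603 / 107.18 = 0.14065

0.14065


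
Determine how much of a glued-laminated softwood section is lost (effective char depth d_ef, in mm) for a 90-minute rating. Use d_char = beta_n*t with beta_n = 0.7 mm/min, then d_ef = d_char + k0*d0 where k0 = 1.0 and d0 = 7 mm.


d_char = 0.7 * 90 = 63 mm
d_ef = 63 + 1.0*7 = 70 mm

70 mm


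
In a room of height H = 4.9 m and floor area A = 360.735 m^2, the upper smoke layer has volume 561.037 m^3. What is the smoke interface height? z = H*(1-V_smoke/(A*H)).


V/(A*H) = 0.31740
1 - 0.31740 = 0.68260
z = 4.9 * 0.68260 = 3.3447 m

3.3447 m


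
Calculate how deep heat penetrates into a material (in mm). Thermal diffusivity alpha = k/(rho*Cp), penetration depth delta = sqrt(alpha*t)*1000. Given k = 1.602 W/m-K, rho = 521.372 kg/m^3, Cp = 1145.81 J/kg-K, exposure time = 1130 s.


alpha = 1.602 / (521.372 * 1145.81) = 2.6817e-06 m^2/s
alpha * t = 0.0030303
delta = sqrt(0.0030303) * 1000 = 55.048 mm

55.048 mm


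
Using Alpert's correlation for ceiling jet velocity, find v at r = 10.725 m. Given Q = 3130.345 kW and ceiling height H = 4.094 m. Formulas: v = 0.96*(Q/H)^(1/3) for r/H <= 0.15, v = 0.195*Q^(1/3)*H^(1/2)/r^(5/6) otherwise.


r/H = 10.725 / 4.094 = 2.6197
r/H > 0.15, so v = 0.195*Q^(1/3)*H^(1/2)/r^(5/6)
Q^(1/3) = 14.628
H^(1/2) = 2.0234
r^(5/6) = 7.2221
v = 0.195 * 14.628 * 2.0234 / 7.2221 = 0.79917 m/s

0.79917 m/s


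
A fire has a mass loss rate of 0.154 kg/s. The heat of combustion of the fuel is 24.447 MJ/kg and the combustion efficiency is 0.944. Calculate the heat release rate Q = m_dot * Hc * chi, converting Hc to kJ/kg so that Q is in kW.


Hc = 24.447 MJ/kg = 24.447 * 1000 kJ/kg = 24447 kJ/kg
Q = 0.154 kg/s * 24447 kJ/kg * 0.944 = 3554.0 kW

3554.0 kW


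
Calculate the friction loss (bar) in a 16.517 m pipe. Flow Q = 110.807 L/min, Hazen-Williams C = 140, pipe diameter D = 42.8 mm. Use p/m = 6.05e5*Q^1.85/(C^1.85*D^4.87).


Q^1.85 = 6059.7
C^1.85 = 9339.8
D^4.87 = 8.8131e+07
p/m = 0.0044539 bar/m
p_total = 0.0044539 * 16.517 = 0.073564 bar

0.073564 bar


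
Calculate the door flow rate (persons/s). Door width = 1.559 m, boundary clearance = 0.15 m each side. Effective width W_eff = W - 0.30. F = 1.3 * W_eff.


W_eff = 1.559 - 0.30 = 1.259 m
F = 1.3 * 1.259 = 1.6367 persons/s

1.6367 persons/s


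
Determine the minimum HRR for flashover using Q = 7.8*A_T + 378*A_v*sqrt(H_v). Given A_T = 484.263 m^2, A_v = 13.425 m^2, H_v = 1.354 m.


7.8*A_T = 3777.3
sqrt(H_v) = 1.1636
378*A_v*sqrt(H_v) = 5904.9
Q = 3777.3 + 5904.9 = 9682.2 kW

9682.2 kW


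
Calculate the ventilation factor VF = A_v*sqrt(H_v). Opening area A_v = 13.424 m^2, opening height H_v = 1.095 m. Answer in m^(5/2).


sqrt(H_v) = 1.0464
VF = 13.424 * 1.0464 = 14.047 m^(5/2)

14.047 m^(5/2)


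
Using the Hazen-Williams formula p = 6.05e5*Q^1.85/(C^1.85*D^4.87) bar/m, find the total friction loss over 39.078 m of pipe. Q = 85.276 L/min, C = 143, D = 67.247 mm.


Q^1.85 = 3732.8
C^1.85 = 9713.4
D^4.87 = 7.9573e+08
p/m = 0.00029218 bar/m
p_total = 0.00029218 * 39.078 = 0.011418 bar

0.011418 bar


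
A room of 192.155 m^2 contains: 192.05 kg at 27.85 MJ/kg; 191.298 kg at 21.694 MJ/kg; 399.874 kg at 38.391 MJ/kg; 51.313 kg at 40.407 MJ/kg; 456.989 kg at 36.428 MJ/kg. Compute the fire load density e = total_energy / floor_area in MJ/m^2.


Total energy = 192.05*27.85 + 191.298*21.694 + 399.874*38.391 + 51.313*40.407 + 456.989*36.428
= 5348.593 + 4150.019 + 15351.56 + 2073.404 + 16647.20
= 43570.77 MJ
e = 43570.77 / 192.155 = 226.75 MJ/m^2

226.75 MJ/m^2


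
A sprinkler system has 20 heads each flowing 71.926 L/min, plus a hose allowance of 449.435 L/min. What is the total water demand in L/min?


Sprinkler demand = 20 * 71.926 = 1438.52 L/min
Total = 1438.52 + 449.435 = 1887.955 L/min

1887.955 L/min


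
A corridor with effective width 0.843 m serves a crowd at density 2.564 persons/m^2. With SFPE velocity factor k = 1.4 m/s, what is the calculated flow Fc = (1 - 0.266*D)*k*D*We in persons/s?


1 - 0.266*D = 1 - 0.266*2.564 = 0.31798
Fs = 0.31798 * 1.4 * 2.564 = 1.1414 persons/(s*m)
Fc = 1.1414 * 0.843 = 0.96221 persons/s

0.96221 persons/s


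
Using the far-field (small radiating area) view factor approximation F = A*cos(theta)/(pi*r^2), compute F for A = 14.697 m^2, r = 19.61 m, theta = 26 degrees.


cos(26 deg) = 0.89879
pi*r^2 = 1208.1
F = 14.697 * 0.89879 / 1208.1 = 0.010934

0.010934


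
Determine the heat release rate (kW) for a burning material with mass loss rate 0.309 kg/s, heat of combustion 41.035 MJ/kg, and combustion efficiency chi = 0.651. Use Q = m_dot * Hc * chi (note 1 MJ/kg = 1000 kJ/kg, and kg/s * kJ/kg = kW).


Hc = 41.035 MJ/kg = 41.035 * 1000 kJ/kg = 41035 kJ/kg
Q = 0.309 kg/s * 41035 kJ/kg * 0.651 = 8254.6 kW

8254.6 kW


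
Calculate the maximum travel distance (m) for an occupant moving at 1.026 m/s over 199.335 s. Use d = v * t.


d = 1.026 * 199.335 = 204.52 m

204.52 m


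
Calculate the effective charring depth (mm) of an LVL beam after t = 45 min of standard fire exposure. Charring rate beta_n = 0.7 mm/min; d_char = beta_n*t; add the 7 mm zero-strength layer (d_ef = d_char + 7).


d_char = 0.7 * 45 = 31.5 mm
d_ef = 31.5 + 1.0*7 = 38.5 mm

38.5 mm


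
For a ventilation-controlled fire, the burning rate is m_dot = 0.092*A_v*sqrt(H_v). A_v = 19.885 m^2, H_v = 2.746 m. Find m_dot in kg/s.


sqrt(H_v) = 1.6571
m_dot = 0.092 * 19.885 * 1.6571 = 3.0315 kg/s

3.0315 kg/s


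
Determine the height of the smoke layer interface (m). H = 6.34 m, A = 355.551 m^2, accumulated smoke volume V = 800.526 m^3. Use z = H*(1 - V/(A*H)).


V/(A*H) = 0.35513
1 - 0.35513 = 0.64487
z = 6.34 * 0.64487 = 4.0885 m

4.0885 m


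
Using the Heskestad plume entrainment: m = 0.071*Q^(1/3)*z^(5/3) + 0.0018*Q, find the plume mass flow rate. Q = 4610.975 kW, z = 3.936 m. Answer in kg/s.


Q^(1/3) = 16.644
z^(5/3) = 9.8120
First term = 0.071 * 16.644 * 9.8120 = 11.595
Second term = 0.0018 * 4610.975 = 8.2998
m = 19.895 kg/s

19.895 kg/s


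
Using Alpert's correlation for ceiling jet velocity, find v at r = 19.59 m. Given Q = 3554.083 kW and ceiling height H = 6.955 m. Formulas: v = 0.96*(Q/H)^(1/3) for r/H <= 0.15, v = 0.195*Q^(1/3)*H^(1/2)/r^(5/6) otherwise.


r/H = 19.59 / 6.955 = 2.8167
r/H > 0.15, so v = 0.195*Q^(1/3)*H^(1/2)/r^(5/6)
Q^(1/3) = 15.261
H^(1/2) = 2.6372
r^(5/6) = 11.932
v = 0.195 * 15.261 * 2.6372 / 11.932 = 0.65775 m/s

0.65775 m/s


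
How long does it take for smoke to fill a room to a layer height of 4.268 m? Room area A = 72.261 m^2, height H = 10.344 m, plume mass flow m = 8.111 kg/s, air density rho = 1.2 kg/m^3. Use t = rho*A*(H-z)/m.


H - z = 6.076 m
t = 1.2 * 72.261 * 6.076 / 8.111 = 64.957 s

64.957 s


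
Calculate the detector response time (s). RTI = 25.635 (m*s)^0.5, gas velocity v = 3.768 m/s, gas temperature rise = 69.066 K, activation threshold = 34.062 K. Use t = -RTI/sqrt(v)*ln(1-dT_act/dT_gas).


dT_act/dT_gas = 0.49318
ln(1 - 0.49318) = -0.67960
t = -25.635 / sqrt(3.768) * -0.67960 = 8.9749 s

8.9749 s


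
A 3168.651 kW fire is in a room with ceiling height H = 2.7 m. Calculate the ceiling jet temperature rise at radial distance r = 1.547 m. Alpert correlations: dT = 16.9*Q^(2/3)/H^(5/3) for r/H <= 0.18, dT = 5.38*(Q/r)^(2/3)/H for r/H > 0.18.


r/H = 1.547 / 2.7 = 0.57296
r/H > 0.18, so dT = 5.38*(Q/r)^(2/3)/H
Q/r = 2048.3
(Q/r)^(2/3) = 161.28
dT = 5.38 * 161.28 / 2.7 = 321.37 K

321.37 K


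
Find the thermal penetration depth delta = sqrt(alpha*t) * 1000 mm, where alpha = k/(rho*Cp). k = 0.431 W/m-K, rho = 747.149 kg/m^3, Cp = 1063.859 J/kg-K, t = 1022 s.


alpha = 0.431 / (747.149 * 1063.859) = 5.4223e-07 m^2/s
alpha * t = 0.00055416
delta = sqrt(0.00055416) * 1000 = 23.541 mm

23.541 mm


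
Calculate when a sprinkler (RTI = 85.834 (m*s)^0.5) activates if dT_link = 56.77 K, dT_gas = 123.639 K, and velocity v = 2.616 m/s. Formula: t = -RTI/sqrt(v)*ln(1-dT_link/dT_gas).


dT_link/dT_gas = 0.45916
ln(1 - 0.45916) = -0.61463
t = -85.834 / sqrt(2.616) * -0.61463 = 32.618 s

32.618 s


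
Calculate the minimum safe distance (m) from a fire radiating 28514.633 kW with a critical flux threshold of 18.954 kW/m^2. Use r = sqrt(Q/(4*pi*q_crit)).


4*pi*q_crit = 238.18
Q/(4*pi*q_crit) = 119.72
r = sqrt(119.72) = 10.942 m

10.942 m


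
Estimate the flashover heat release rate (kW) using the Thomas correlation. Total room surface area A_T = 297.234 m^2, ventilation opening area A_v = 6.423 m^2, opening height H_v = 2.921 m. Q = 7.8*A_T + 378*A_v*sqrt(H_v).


7.8*A_T = 2318.4
sqrt(H_v) = 1.7091
378*A_v*sqrt(H_v) = 4149.5
Q = 2318.4 + 4149.5 = 6467.9 kW

6467.9 kW


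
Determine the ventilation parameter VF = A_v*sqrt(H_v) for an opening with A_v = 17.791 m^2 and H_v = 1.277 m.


sqrt(H_v) = 1.1300
VF = 17.791 * 1.1300 = 20.105 m^(5/2)

20.105 m^(5/2)


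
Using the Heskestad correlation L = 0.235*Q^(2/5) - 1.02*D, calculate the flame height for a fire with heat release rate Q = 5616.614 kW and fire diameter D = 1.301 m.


Q^(2/5) = 31.607
0.235 * Q^(2/5) = 7.4278
1.02 * D = 1.3270
L = 6.1007 m

6.1007 m


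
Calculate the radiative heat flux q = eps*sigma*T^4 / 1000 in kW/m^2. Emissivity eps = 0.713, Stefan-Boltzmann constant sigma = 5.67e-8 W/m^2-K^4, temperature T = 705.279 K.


T^4 = 2.4743e+11
q = 0.713 * 5.67e-8 * 2.4743e+11 / 1000 = 10.003 kW/m^2

10.003 kW/m^2


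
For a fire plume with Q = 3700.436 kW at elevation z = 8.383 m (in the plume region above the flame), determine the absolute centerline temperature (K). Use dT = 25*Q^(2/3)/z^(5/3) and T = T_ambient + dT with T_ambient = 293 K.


Q^(2/3) = 239.24
z^(5/3) = 34.594
dT = 25 * 239.24 / 34.594 = 172.89 K
T = 293 + 172.89 = 465.89 K

465.89 K


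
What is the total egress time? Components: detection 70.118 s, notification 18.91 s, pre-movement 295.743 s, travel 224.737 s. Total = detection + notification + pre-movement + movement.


Total = 70.118 + 18.91 + 295.743 + 224.737 = 609.508 s

609.508 s


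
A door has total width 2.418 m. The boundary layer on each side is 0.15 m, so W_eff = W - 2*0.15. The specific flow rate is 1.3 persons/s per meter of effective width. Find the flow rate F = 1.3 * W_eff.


W_eff = 2.418 - 0.30 = 2.118 m
F = 1.3 * 2.118 = 2.7534 persons/s

2.7534 persons/s


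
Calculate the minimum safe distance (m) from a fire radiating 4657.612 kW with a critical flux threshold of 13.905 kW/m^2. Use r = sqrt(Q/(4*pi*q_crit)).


4*pi*q_crit = 174.74
Q/(4*pi*q_crit) = 26.655
r = sqrt(26.655) = 5.1629 m

5.1629 m


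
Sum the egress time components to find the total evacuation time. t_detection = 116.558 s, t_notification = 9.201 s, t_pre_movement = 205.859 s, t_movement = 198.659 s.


Total = 116.558 + 9.201 + 205.859 + 198.659 = 530.277 s

530.277 s


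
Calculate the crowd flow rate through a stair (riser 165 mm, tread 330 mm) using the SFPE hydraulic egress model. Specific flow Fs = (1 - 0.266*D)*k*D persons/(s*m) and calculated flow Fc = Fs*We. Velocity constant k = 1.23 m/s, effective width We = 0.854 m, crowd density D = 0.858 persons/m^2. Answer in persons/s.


1 - 0.266*D = 1 - 0.266*0.858 = 0.77177
Fs = 0.77177 * 1.23 * 0.858 = 0.81448 persons/(s*m)
Fc = 0.81448 * 0.854 = 0.69557 persons/s

0.69557 persons/s


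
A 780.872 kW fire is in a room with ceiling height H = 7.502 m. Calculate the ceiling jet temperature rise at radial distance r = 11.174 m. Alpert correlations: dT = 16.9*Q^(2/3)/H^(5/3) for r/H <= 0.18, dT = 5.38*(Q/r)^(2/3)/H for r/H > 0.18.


r/H = 11.174 / 7.502 = 1.4895
r/H > 0.18, so dT = 5.38*(Q/r)^(2/3)/H
Q/r = 69.883
(Q/r)^(2/3) = 16.966
dT = 5.38 * 16.966 / 7.502 = 12.167 K

12.167 K


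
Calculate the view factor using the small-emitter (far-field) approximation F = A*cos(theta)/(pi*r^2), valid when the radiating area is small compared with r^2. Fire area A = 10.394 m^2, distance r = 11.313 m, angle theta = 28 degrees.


cos(28 deg) = 0.88295
pi*r^2 = 402.07
F = 10.394 * 0.88295 / 402.07 = 0.022825

0.022825


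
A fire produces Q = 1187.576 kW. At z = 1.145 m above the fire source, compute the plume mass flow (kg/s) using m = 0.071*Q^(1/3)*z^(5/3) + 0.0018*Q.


Q^(1/3) = 10.590
z^(5/3) = 1.2532
First term = 0.071 * 10.590 * 1.2532 = 0.94223
Second term = 0.0018 * 1187.576 = 2.1376
m = 3.0799 kg/s

3.0799 kg/s


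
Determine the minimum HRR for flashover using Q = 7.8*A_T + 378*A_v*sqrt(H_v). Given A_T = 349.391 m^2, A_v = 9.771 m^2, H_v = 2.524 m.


7.8*A_T = 2725.2
sqrt(H_v) = 1.5887
378*A_v*sqrt(H_v) = 5867.8
Q = 2725.2 + 5867.8 = 8593.1 kW

8593.1 kW


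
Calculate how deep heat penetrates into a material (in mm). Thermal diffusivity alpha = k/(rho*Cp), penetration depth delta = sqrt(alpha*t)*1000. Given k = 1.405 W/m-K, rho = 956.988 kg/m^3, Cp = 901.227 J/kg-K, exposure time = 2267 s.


alpha = 1.405 / (956.988 * 901.227) = 1.6291e-06 m^2/s
alpha * t = 0.0036931
delta = sqrt(0.0036931) * 1000 = 60.771 mm

60.771 mm


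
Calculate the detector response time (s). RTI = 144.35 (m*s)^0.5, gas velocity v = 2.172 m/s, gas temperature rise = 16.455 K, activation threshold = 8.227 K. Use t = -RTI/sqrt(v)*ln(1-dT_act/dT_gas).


dT_act/dT_gas = 0.49997
ln(1 - 0.49997) = -0.69309
t = -144.35 / sqrt(2.172) * -0.69309 = 67.885 s

67.885 s


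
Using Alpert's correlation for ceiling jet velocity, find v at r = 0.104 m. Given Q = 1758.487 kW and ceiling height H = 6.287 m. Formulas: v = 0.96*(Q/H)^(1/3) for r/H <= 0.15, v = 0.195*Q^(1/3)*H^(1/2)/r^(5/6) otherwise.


r/H = 0.104 / 6.287 = 0.016542
r/H <= 0.15, so v = 0.96*(Q/H)^(1/3)
Q/H = 279.70
(Q/H)^(1/3) = 6.5398
v = 0.96 * 6.5398 = 6.2782 m/s

6.2782 m/s


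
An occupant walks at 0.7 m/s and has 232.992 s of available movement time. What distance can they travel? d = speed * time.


d = 0.7 * 232.992 = 163.09 m

163.09 m


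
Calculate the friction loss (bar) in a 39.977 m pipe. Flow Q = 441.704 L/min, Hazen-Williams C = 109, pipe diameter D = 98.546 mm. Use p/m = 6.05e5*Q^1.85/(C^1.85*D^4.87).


Q^1.85 = 78252
C^1.85 = 5878.1
D^4.87 = 5.1171e+09
p/m = 0.0015739 bar/m
p_total = 0.0015739 * 39.977 = 0.062921 bar

0.062921 bar


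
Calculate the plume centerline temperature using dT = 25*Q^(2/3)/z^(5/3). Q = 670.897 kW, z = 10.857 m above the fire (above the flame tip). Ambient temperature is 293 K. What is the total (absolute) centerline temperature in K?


Q^(2/3) = 76.637
z^(5/3) = 53.233
dT = 25 * 76.637 / 53.233 = 35.991 K
T = 293 + 35.991 = 328.99 K

328.99 K


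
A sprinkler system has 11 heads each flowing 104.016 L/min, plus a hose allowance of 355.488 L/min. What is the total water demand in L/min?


Sprinkler demand = 11 * 104.016 = 1144.176 L/min
Total = 1144.176 + 355.488 = 1499.664 L/min

1499.664 L/min


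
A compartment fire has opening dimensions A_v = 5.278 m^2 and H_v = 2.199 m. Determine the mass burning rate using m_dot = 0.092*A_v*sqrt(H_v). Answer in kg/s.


sqrt(H_v) = 1.4829
m_dot = 0.092 * 5.278 * 1.4829 = 0.72006 kg/s

0.72006 kg/s


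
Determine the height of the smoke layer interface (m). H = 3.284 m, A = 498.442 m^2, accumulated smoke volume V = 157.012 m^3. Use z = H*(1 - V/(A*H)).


V/(A*H) = 0.095921
1 - 0.095921 = 0.90408
z = 3.284 * 0.90408 = 2.9690 m

2.9690 m


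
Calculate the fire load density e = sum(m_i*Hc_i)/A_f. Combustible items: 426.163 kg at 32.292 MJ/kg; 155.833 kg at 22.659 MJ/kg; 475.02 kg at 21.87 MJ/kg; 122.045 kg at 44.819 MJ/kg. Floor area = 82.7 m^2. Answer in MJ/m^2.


Total energy = 426.163*32.292 + 155.833*22.659 + 475.02*21.87 + 122.045*44.819
= 13761.66 + 3531.020 + 10388.69 + 5469.935
= 33151.30 MJ
e = 33151.30 / 82.7 = 400.86 MJ/m^2

400.86 MJ/m^2


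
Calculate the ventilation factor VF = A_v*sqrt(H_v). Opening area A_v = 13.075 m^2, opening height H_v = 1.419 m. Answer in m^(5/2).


sqrt(H_v) = 1.1912
VF = 13.075 * 1.1912 = 15.575 m^(5/2)

15.575 m^(5/2)


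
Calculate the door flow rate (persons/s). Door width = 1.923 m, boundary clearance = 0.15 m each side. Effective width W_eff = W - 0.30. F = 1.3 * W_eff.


W_eff = 1.923 - 0.30 = 1.623 m
F = 1.3 * 1.623 = 2.1099 persons/s

2.1099 persons/s


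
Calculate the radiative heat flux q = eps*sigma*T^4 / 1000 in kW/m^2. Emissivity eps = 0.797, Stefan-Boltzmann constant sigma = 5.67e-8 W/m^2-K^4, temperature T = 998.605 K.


T^4 = 9.9443e+11
q = 0.797 * 5.67e-8 * 9.9443e+11 / 1000 = 44.938 kW/m^2

44.938 kW/m^2


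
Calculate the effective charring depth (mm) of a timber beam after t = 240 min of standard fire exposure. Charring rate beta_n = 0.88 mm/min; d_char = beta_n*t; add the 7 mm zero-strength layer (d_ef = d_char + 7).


d_char = 0.88 * 240 = 211.2 mm
d_ef = 211.2 + 1.0*7 = 218.2 mm

218.2 mm


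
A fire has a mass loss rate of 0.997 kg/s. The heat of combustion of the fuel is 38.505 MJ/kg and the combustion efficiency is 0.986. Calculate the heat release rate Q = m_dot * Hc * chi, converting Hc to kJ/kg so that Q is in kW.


Hc = 38.505 MJ/kg = 38.505 * 1000 kJ/kg = 38505 kJ/kg
Q = 0.997 kg/s * 38505 kJ/kg * 0.986 = 37852 kW

37852 kW


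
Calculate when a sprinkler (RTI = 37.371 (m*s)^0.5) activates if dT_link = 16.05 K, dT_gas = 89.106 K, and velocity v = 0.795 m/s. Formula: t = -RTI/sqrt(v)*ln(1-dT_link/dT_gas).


dT_link/dT_gas = 0.18012
ln(1 - 0.18012) = -0.19860
t = -37.371 / sqrt(0.795) * -0.19860 = 8.3240 s

8.3240 s


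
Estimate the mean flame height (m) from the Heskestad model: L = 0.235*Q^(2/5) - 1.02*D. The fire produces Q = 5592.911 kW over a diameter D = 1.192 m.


Q^(2/5) = 31.554
0.235 * Q^(2/5) = 7.4152
1.02 * D = 1.2158
L = 6.1994 m

6.1994 m


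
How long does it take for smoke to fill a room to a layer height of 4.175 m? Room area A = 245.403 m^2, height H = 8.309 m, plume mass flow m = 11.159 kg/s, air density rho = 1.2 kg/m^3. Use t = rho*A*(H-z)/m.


H - z = 4.134 m
t = 1.2 * 245.403 * 4.134 / 11.159 = 109.10 s

109.10 s
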